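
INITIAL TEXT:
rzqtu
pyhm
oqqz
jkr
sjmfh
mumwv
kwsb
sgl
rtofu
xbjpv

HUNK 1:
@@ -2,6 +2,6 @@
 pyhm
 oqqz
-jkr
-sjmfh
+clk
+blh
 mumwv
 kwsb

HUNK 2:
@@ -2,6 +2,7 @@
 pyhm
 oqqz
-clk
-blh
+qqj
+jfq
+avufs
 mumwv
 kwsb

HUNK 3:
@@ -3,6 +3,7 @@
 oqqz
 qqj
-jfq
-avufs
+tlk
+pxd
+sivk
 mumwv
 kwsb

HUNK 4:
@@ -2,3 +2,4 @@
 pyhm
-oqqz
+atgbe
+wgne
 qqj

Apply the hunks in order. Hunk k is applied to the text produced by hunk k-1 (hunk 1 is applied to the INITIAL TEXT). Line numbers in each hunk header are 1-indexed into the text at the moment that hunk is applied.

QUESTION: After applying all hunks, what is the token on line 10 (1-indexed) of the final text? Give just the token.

Hunk 1: at line 2 remove [jkr,sjmfh] add [clk,blh] -> 10 lines: rzqtu pyhm oqqz clk blh mumwv kwsb sgl rtofu xbjpv
Hunk 2: at line 2 remove [clk,blh] add [qqj,jfq,avufs] -> 11 lines: rzqtu pyhm oqqz qqj jfq avufs mumwv kwsb sgl rtofu xbjpv
Hunk 3: at line 3 remove [jfq,avufs] add [tlk,pxd,sivk] -> 12 lines: rzqtu pyhm oqqz qqj tlk pxd sivk mumwv kwsb sgl rtofu xbjpv
Hunk 4: at line 2 remove [oqqz] add [atgbe,wgne] -> 13 lines: rzqtu pyhm atgbe wgne qqj tlk pxd sivk mumwv kwsb sgl rtofu xbjpv
Final line 10: kwsb

Answer: kwsb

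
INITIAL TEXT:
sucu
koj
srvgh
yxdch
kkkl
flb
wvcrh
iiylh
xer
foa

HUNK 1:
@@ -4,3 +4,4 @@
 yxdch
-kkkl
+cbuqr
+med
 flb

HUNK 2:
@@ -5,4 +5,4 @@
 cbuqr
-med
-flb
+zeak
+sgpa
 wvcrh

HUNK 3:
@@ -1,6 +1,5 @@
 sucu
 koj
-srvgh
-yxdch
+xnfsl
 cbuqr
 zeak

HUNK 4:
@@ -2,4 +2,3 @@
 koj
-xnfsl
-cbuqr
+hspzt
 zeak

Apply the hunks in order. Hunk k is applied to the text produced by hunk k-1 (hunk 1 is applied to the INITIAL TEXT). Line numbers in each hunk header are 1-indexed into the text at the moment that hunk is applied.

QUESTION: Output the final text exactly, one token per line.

Hunk 1: at line 4 remove [kkkl] add [cbuqr,med] -> 11 lines: sucu koj srvgh yxdch cbuqr med flb wvcrh iiylh xer foa
Hunk 2: at line 5 remove [med,flb] add [zeak,sgpa] -> 11 lines: sucu koj srvgh yxdch cbuqr zeak sgpa wvcrh iiylh xer foa
Hunk 3: at line 1 remove [srvgh,yxdch] add [xnfsl] -> 10 lines: sucu koj xnfsl cbuqr zeak sgpa wvcrh iiylh xer foa
Hunk 4: at line 2 remove [xnfsl,cbuqr] add [hspzt] -> 9 lines: sucu koj hspzt zeak sgpa wvcrh iiylh xer foa

Answer: sucu
koj
hspzt
zeak
sgpa
wvcrh
iiylh
xer
foa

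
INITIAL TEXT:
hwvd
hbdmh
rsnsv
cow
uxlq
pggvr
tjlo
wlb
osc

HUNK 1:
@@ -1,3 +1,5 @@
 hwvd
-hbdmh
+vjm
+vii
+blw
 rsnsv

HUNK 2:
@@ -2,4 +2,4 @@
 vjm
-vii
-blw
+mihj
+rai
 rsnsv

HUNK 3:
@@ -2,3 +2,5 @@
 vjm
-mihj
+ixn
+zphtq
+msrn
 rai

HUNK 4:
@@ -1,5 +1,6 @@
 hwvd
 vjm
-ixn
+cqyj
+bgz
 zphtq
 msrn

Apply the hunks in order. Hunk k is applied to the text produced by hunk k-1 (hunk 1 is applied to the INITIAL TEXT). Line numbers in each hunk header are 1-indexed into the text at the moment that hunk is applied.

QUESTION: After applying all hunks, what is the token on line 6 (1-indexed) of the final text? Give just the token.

Answer: msrn

Derivation:
Hunk 1: at line 1 remove [hbdmh] add [vjm,vii,blw] -> 11 lines: hwvd vjm vii blw rsnsv cow uxlq pggvr tjlo wlb osc
Hunk 2: at line 2 remove [vii,blw] add [mihj,rai] -> 11 lines: hwvd vjm mihj rai rsnsv cow uxlq pggvr tjlo wlb osc
Hunk 3: at line 2 remove [mihj] add [ixn,zphtq,msrn] -> 13 lines: hwvd vjm ixn zphtq msrn rai rsnsv cow uxlq pggvr tjlo wlb osc
Hunk 4: at line 1 remove [ixn] add [cqyj,bgz] -> 14 lines: hwvd vjm cqyj bgz zphtq msrn rai rsnsv cow uxlq pggvr tjlo wlb osc
Final line 6: msrn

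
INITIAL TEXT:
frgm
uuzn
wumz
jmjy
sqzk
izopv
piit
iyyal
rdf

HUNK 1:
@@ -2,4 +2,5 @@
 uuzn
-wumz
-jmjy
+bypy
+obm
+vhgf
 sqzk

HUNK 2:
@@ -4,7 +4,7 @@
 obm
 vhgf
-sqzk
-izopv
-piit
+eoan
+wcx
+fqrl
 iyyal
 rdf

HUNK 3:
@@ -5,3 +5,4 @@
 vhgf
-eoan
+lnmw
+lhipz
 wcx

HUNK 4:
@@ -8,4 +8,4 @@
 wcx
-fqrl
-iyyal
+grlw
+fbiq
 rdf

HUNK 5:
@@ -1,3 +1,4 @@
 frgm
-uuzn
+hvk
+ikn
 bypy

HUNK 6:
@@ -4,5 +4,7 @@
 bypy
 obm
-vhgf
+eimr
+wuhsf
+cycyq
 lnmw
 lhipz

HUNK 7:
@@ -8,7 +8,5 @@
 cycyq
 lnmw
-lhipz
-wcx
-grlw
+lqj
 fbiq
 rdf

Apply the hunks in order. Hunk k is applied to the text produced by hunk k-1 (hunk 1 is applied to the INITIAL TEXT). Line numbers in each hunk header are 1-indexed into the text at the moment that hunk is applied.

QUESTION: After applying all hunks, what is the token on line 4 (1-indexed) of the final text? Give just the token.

Answer: bypy

Derivation:
Hunk 1: at line 2 remove [wumz,jmjy] add [bypy,obm,vhgf] -> 10 lines: frgm uuzn bypy obm vhgf sqzk izopv piit iyyal rdf
Hunk 2: at line 4 remove [sqzk,izopv,piit] add [eoan,wcx,fqrl] -> 10 lines: frgm uuzn bypy obm vhgf eoan wcx fqrl iyyal rdf
Hunk 3: at line 5 remove [eoan] add [lnmw,lhipz] -> 11 lines: frgm uuzn bypy obm vhgf lnmw lhipz wcx fqrl iyyal rdf
Hunk 4: at line 8 remove [fqrl,iyyal] add [grlw,fbiq] -> 11 lines: frgm uuzn bypy obm vhgf lnmw lhipz wcx grlw fbiq rdf
Hunk 5: at line 1 remove [uuzn] add [hvk,ikn] -> 12 lines: frgm hvk ikn bypy obm vhgf lnmw lhipz wcx grlw fbiq rdf
Hunk 6: at line 4 remove [vhgf] add [eimr,wuhsf,cycyq] -> 14 lines: frgm hvk ikn bypy obm eimr wuhsf cycyq lnmw lhipz wcx grlw fbiq rdf
Hunk 7: at line 8 remove [lhipz,wcx,grlw] add [lqj] -> 12 lines: frgm hvk ikn bypy obm eimr wuhsf cycyq lnmw lqj fbiq rdf
Final line 4: bypy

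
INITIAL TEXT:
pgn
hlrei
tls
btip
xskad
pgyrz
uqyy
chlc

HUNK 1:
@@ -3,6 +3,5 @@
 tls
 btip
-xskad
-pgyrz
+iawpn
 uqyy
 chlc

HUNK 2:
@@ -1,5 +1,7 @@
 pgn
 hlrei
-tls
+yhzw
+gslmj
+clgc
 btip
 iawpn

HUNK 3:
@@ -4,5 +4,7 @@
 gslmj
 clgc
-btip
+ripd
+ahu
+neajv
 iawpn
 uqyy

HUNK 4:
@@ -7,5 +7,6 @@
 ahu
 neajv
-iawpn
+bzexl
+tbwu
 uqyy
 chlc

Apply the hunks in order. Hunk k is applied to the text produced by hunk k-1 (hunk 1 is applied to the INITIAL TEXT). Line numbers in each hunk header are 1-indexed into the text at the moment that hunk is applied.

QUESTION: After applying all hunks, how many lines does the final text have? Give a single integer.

Answer: 12

Derivation:
Hunk 1: at line 3 remove [xskad,pgyrz] add [iawpn] -> 7 lines: pgn hlrei tls btip iawpn uqyy chlc
Hunk 2: at line 1 remove [tls] add [yhzw,gslmj,clgc] -> 9 lines: pgn hlrei yhzw gslmj clgc btip iawpn uqyy chlc
Hunk 3: at line 4 remove [btip] add [ripd,ahu,neajv] -> 11 lines: pgn hlrei yhzw gslmj clgc ripd ahu neajv iawpn uqyy chlc
Hunk 4: at line 7 remove [iawpn] add [bzexl,tbwu] -> 12 lines: pgn hlrei yhzw gslmj clgc ripd ahu neajv bzexl tbwu uqyy chlc
Final line count: 12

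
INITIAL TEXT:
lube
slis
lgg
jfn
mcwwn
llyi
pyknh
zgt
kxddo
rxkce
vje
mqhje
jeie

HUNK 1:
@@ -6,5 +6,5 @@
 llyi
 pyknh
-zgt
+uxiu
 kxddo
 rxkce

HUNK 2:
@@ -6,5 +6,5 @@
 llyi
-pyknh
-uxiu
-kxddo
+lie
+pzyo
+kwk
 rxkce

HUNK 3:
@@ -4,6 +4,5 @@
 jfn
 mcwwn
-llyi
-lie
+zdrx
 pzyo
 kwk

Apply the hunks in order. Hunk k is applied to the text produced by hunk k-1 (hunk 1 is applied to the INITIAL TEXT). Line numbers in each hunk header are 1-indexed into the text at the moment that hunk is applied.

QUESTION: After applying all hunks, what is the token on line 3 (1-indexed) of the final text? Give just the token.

Hunk 1: at line 6 remove [zgt] add [uxiu] -> 13 lines: lube slis lgg jfn mcwwn llyi pyknh uxiu kxddo rxkce vje mqhje jeie
Hunk 2: at line 6 remove [pyknh,uxiu,kxddo] add [lie,pzyo,kwk] -> 13 lines: lube slis lgg jfn mcwwn llyi lie pzyo kwk rxkce vje mqhje jeie
Hunk 3: at line 4 remove [llyi,lie] add [zdrx] -> 12 lines: lube slis lgg jfn mcwwn zdrx pzyo kwk rxkce vje mqhje jeie
Final line 3: lgg

Answer: lgg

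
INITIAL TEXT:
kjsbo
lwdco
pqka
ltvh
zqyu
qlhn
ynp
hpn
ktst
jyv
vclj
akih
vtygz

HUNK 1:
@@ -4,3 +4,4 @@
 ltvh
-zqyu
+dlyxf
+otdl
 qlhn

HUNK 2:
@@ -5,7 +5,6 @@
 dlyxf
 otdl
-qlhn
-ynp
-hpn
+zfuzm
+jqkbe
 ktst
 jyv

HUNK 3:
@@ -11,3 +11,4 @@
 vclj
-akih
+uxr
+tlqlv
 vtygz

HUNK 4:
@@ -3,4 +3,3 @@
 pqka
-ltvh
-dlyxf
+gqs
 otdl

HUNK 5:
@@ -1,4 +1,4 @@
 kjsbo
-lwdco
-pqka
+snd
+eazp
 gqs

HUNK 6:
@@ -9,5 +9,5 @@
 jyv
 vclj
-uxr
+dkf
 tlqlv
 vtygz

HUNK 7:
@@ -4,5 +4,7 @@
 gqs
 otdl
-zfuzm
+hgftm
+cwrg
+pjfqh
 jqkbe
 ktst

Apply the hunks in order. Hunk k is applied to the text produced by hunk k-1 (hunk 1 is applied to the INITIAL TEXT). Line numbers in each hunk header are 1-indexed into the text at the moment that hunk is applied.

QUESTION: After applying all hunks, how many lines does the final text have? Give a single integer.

Answer: 15

Derivation:
Hunk 1: at line 4 remove [zqyu] add [dlyxf,otdl] -> 14 lines: kjsbo lwdco pqka ltvh dlyxf otdl qlhn ynp hpn ktst jyv vclj akih vtygz
Hunk 2: at line 5 remove [qlhn,ynp,hpn] add [zfuzm,jqkbe] -> 13 lines: kjsbo lwdco pqka ltvh dlyxf otdl zfuzm jqkbe ktst jyv vclj akih vtygz
Hunk 3: at line 11 remove [akih] add [uxr,tlqlv] -> 14 lines: kjsbo lwdco pqka ltvh dlyxf otdl zfuzm jqkbe ktst jyv vclj uxr tlqlv vtygz
Hunk 4: at line 3 remove [ltvh,dlyxf] add [gqs] -> 13 lines: kjsbo lwdco pqka gqs otdl zfuzm jqkbe ktst jyv vclj uxr tlqlv vtygz
Hunk 5: at line 1 remove [lwdco,pqka] add [snd,eazp] -> 13 lines: kjsbo snd eazp gqs otdl zfuzm jqkbe ktst jyv vclj uxr tlqlv vtygz
Hunk 6: at line 9 remove [uxr] add [dkf] -> 13 lines: kjsbo snd eazp gqs otdl zfuzm jqkbe ktst jyv vclj dkf tlqlv vtygz
Hunk 7: at line 4 remove [zfuzm] add [hgftm,cwrg,pjfqh] -> 15 lines: kjsbo snd eazp gqs otdl hgftm cwrg pjfqh jqkbe ktst jyv vclj dkf tlqlv vtygz
Final line count: 15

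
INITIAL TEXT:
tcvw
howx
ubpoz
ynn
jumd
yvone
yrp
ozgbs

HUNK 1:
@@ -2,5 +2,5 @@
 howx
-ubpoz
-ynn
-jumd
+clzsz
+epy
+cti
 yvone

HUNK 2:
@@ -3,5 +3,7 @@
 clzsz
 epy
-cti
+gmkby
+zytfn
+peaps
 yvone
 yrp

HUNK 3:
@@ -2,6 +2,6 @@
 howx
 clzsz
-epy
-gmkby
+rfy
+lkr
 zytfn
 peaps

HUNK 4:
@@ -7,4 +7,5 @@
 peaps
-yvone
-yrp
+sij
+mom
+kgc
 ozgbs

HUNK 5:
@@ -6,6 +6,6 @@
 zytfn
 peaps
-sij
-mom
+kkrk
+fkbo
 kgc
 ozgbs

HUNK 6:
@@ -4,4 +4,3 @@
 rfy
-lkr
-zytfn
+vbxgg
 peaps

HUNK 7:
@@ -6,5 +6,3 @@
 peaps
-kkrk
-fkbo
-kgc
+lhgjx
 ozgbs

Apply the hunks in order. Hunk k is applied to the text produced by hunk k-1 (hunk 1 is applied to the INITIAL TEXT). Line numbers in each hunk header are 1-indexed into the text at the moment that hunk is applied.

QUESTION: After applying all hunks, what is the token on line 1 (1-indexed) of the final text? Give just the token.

Hunk 1: at line 2 remove [ubpoz,ynn,jumd] add [clzsz,epy,cti] -> 8 lines: tcvw howx clzsz epy cti yvone yrp ozgbs
Hunk 2: at line 3 remove [cti] add [gmkby,zytfn,peaps] -> 10 lines: tcvw howx clzsz epy gmkby zytfn peaps yvone yrp ozgbs
Hunk 3: at line 2 remove [epy,gmkby] add [rfy,lkr] -> 10 lines: tcvw howx clzsz rfy lkr zytfn peaps yvone yrp ozgbs
Hunk 4: at line 7 remove [yvone,yrp] add [sij,mom,kgc] -> 11 lines: tcvw howx clzsz rfy lkr zytfn peaps sij mom kgc ozgbs
Hunk 5: at line 6 remove [sij,mom] add [kkrk,fkbo] -> 11 lines: tcvw howx clzsz rfy lkr zytfn peaps kkrk fkbo kgc ozgbs
Hunk 6: at line 4 remove [lkr,zytfn] add [vbxgg] -> 10 lines: tcvw howx clzsz rfy vbxgg peaps kkrk fkbo kgc ozgbs
Hunk 7: at line 6 remove [kkrk,fkbo,kgc] add [lhgjx] -> 8 lines: tcvw howx clzsz rfy vbxgg peaps lhgjx ozgbs
Final line 1: tcvw

Answer: tcvw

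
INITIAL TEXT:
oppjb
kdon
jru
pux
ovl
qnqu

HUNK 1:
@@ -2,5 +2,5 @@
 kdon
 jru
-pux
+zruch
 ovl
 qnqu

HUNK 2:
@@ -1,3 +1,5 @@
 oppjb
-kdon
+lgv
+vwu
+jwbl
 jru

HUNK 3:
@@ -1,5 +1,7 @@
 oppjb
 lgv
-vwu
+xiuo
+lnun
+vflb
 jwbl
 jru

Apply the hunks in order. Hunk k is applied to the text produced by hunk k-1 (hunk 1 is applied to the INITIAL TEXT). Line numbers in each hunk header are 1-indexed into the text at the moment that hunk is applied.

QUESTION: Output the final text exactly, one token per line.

Hunk 1: at line 2 remove [pux] add [zruch] -> 6 lines: oppjb kdon jru zruch ovl qnqu
Hunk 2: at line 1 remove [kdon] add [lgv,vwu,jwbl] -> 8 lines: oppjb lgv vwu jwbl jru zruch ovl qnqu
Hunk 3: at line 1 remove [vwu] add [xiuo,lnun,vflb] -> 10 lines: oppjb lgv xiuo lnun vflb jwbl jru zruch ovl qnqu

Answer: oppjb
lgv
xiuo
lnun
vflb
jwbl
jru
zruch
ovl
qnqu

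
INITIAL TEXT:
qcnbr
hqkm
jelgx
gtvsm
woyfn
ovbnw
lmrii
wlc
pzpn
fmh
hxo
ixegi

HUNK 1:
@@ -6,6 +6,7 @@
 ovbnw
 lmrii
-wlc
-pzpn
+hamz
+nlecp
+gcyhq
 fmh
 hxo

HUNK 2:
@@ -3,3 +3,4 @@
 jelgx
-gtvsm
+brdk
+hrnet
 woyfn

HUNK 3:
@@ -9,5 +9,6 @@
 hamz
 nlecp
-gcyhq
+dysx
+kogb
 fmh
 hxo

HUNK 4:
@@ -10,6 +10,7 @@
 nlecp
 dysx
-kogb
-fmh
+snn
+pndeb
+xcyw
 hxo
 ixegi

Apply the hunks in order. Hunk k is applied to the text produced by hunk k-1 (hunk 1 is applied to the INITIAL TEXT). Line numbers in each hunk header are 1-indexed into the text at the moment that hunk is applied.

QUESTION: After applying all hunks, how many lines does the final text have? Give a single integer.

Hunk 1: at line 6 remove [wlc,pzpn] add [hamz,nlecp,gcyhq] -> 13 lines: qcnbr hqkm jelgx gtvsm woyfn ovbnw lmrii hamz nlecp gcyhq fmh hxo ixegi
Hunk 2: at line 3 remove [gtvsm] add [brdk,hrnet] -> 14 lines: qcnbr hqkm jelgx brdk hrnet woyfn ovbnw lmrii hamz nlecp gcyhq fmh hxo ixegi
Hunk 3: at line 9 remove [gcyhq] add [dysx,kogb] -> 15 lines: qcnbr hqkm jelgx brdk hrnet woyfn ovbnw lmrii hamz nlecp dysx kogb fmh hxo ixegi
Hunk 4: at line 10 remove [kogb,fmh] add [snn,pndeb,xcyw] -> 16 lines: qcnbr hqkm jelgx brdk hrnet woyfn ovbnw lmrii hamz nlecp dysx snn pndeb xcyw hxo ixegi
Final line count: 16

Answer: 16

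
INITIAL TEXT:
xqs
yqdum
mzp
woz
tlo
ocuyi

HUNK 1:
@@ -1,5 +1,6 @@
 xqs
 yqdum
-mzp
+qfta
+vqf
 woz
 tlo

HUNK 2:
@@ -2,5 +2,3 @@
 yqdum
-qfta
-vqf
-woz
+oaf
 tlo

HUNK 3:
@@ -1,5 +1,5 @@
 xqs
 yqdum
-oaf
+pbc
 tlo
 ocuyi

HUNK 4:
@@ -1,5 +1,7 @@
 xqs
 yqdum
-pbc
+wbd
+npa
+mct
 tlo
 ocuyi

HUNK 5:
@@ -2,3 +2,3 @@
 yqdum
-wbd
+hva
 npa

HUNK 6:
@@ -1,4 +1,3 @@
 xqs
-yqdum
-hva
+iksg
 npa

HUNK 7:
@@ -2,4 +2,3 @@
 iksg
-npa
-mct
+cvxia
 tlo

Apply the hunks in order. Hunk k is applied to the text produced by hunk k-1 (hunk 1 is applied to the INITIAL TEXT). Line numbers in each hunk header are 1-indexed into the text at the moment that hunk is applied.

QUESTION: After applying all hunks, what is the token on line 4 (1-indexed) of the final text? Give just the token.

Answer: tlo

Derivation:
Hunk 1: at line 1 remove [mzp] add [qfta,vqf] -> 7 lines: xqs yqdum qfta vqf woz tlo ocuyi
Hunk 2: at line 2 remove [qfta,vqf,woz] add [oaf] -> 5 lines: xqs yqdum oaf tlo ocuyi
Hunk 3: at line 1 remove [oaf] add [pbc] -> 5 lines: xqs yqdum pbc tlo ocuyi
Hunk 4: at line 1 remove [pbc] add [wbd,npa,mct] -> 7 lines: xqs yqdum wbd npa mct tlo ocuyi
Hunk 5: at line 2 remove [wbd] add [hva] -> 7 lines: xqs yqdum hva npa mct tlo ocuyi
Hunk 6: at line 1 remove [yqdum,hva] add [iksg] -> 6 lines: xqs iksg npa mct tlo ocuyi
Hunk 7: at line 2 remove [npa,mct] add [cvxia] -> 5 lines: xqs iksg cvxia tlo ocuyi
Final line 4: tlo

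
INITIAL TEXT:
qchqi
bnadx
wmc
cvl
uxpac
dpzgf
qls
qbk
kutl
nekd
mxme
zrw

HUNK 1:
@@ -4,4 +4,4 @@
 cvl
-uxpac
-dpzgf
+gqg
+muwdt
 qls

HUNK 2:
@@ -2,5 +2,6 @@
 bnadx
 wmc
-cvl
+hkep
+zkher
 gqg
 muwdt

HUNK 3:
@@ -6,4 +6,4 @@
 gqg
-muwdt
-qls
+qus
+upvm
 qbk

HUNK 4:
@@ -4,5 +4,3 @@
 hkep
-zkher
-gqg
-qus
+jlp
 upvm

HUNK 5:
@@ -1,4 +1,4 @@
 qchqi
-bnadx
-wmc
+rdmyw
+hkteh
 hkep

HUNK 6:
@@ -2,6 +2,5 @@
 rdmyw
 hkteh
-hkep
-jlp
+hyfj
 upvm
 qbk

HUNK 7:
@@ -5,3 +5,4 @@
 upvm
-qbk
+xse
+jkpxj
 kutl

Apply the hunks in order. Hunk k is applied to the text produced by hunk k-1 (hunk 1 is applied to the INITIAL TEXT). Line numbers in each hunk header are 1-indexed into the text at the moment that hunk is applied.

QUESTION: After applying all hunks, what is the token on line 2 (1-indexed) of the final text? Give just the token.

Hunk 1: at line 4 remove [uxpac,dpzgf] add [gqg,muwdt] -> 12 lines: qchqi bnadx wmc cvl gqg muwdt qls qbk kutl nekd mxme zrw
Hunk 2: at line 2 remove [cvl] add [hkep,zkher] -> 13 lines: qchqi bnadx wmc hkep zkher gqg muwdt qls qbk kutl nekd mxme zrw
Hunk 3: at line 6 remove [muwdt,qls] add [qus,upvm] -> 13 lines: qchqi bnadx wmc hkep zkher gqg qus upvm qbk kutl nekd mxme zrw
Hunk 4: at line 4 remove [zkher,gqg,qus] add [jlp] -> 11 lines: qchqi bnadx wmc hkep jlp upvm qbk kutl nekd mxme zrw
Hunk 5: at line 1 remove [bnadx,wmc] add [rdmyw,hkteh] -> 11 lines: qchqi rdmyw hkteh hkep jlp upvm qbk kutl nekd mxme zrw
Hunk 6: at line 2 remove [hkep,jlp] add [hyfj] -> 10 lines: qchqi rdmyw hkteh hyfj upvm qbk kutl nekd mxme zrw
Hunk 7: at line 5 remove [qbk] add [xse,jkpxj] -> 11 lines: qchqi rdmyw hkteh hyfj upvm xse jkpxj kutl nekd mxme zrw
Final line 2: rdmyw

Answer: rdmyw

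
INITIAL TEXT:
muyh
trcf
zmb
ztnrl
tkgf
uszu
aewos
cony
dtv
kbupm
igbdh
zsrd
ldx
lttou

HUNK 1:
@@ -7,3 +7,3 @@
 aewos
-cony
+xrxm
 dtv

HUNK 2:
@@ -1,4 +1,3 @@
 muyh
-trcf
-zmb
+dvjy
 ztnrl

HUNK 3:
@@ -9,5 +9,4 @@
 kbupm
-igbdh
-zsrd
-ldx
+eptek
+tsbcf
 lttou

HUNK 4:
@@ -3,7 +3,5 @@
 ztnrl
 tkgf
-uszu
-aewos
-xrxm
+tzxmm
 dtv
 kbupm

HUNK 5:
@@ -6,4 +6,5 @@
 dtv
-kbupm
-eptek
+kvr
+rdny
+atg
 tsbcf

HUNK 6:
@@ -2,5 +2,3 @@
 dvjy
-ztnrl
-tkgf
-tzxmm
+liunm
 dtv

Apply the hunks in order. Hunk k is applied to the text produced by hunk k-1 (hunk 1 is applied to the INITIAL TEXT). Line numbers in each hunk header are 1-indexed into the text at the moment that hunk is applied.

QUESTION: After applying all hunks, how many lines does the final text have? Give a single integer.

Answer: 9

Derivation:
Hunk 1: at line 7 remove [cony] add [xrxm] -> 14 lines: muyh trcf zmb ztnrl tkgf uszu aewos xrxm dtv kbupm igbdh zsrd ldx lttou
Hunk 2: at line 1 remove [trcf,zmb] add [dvjy] -> 13 lines: muyh dvjy ztnrl tkgf uszu aewos xrxm dtv kbupm igbdh zsrd ldx lttou
Hunk 3: at line 9 remove [igbdh,zsrd,ldx] add [eptek,tsbcf] -> 12 lines: muyh dvjy ztnrl tkgf uszu aewos xrxm dtv kbupm eptek tsbcf lttou
Hunk 4: at line 3 remove [uszu,aewos,xrxm] add [tzxmm] -> 10 lines: muyh dvjy ztnrl tkgf tzxmm dtv kbupm eptek tsbcf lttou
Hunk 5: at line 6 remove [kbupm,eptek] add [kvr,rdny,atg] -> 11 lines: muyh dvjy ztnrl tkgf tzxmm dtv kvr rdny atg tsbcf lttou
Hunk 6: at line 2 remove [ztnrl,tkgf,tzxmm] add [liunm] -> 9 lines: muyh dvjy liunm dtv kvr rdny atg tsbcf lttou
Final line count: 9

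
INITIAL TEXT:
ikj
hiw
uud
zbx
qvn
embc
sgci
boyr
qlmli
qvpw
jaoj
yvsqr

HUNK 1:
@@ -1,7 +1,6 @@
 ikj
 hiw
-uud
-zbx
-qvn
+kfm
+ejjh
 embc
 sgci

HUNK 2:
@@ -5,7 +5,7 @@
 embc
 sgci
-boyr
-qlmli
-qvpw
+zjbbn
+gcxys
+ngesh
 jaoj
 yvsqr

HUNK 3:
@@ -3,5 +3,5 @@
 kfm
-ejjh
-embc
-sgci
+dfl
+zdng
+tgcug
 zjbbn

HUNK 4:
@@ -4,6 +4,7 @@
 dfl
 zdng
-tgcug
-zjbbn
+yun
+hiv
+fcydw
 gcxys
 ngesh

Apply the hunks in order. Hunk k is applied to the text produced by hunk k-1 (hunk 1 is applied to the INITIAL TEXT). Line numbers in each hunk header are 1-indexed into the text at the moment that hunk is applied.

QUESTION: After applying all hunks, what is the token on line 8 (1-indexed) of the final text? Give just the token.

Answer: fcydw

Derivation:
Hunk 1: at line 1 remove [uud,zbx,qvn] add [kfm,ejjh] -> 11 lines: ikj hiw kfm ejjh embc sgci boyr qlmli qvpw jaoj yvsqr
Hunk 2: at line 5 remove [boyr,qlmli,qvpw] add [zjbbn,gcxys,ngesh] -> 11 lines: ikj hiw kfm ejjh embc sgci zjbbn gcxys ngesh jaoj yvsqr
Hunk 3: at line 3 remove [ejjh,embc,sgci] add [dfl,zdng,tgcug] -> 11 lines: ikj hiw kfm dfl zdng tgcug zjbbn gcxys ngesh jaoj yvsqr
Hunk 4: at line 4 remove [tgcug,zjbbn] add [yun,hiv,fcydw] -> 12 lines: ikj hiw kfm dfl zdng yun hiv fcydw gcxys ngesh jaoj yvsqr
Final line 8: fcydw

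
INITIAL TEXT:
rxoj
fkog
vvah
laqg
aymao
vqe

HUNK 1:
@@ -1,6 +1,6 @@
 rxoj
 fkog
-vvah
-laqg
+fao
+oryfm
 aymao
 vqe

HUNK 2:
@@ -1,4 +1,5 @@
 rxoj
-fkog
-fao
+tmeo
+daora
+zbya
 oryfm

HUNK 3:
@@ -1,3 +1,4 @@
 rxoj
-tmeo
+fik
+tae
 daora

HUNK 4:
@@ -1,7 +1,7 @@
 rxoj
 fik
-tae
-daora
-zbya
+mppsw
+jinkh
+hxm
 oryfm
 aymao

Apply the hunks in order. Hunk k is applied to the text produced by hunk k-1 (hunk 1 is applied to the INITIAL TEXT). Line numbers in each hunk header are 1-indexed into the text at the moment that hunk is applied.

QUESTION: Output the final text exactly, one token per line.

Hunk 1: at line 1 remove [vvah,laqg] add [fao,oryfm] -> 6 lines: rxoj fkog fao oryfm aymao vqe
Hunk 2: at line 1 remove [fkog,fao] add [tmeo,daora,zbya] -> 7 lines: rxoj tmeo daora zbya oryfm aymao vqe
Hunk 3: at line 1 remove [tmeo] add [fik,tae] -> 8 lines: rxoj fik tae daora zbya oryfm aymao vqe
Hunk 4: at line 1 remove [tae,daora,zbya] add [mppsw,jinkh,hxm] -> 8 lines: rxoj fik mppsw jinkh hxm oryfm aymao vqe

Answer: rxoj
fik
mppsw
jinkh
hxm
oryfm
aymao
vqe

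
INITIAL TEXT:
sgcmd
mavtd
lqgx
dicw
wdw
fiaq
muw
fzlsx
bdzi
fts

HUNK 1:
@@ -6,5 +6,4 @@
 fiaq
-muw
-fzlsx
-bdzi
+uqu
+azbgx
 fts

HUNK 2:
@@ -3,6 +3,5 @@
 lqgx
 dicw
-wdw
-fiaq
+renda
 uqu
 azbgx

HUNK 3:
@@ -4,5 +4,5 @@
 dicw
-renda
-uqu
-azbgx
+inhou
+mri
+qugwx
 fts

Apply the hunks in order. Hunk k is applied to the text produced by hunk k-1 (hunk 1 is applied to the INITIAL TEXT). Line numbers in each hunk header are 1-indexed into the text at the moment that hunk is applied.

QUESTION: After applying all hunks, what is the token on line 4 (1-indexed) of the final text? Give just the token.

Hunk 1: at line 6 remove [muw,fzlsx,bdzi] add [uqu,azbgx] -> 9 lines: sgcmd mavtd lqgx dicw wdw fiaq uqu azbgx fts
Hunk 2: at line 3 remove [wdw,fiaq] add [renda] -> 8 lines: sgcmd mavtd lqgx dicw renda uqu azbgx fts
Hunk 3: at line 4 remove [renda,uqu,azbgx] add [inhou,mri,qugwx] -> 8 lines: sgcmd mavtd lqgx dicw inhou mri qugwx fts
Final line 4: dicw

Answer: dicw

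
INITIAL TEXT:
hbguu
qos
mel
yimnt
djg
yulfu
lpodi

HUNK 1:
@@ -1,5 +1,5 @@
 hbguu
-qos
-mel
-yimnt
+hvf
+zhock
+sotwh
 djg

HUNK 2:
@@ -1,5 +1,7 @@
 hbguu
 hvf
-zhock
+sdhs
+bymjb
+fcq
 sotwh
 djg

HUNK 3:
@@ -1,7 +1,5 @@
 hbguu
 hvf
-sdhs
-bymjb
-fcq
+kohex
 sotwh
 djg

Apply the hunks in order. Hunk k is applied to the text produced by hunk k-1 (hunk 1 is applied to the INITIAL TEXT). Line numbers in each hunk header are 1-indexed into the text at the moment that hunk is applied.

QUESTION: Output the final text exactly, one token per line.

Answer: hbguu
hvf
kohex
sotwh
djg
yulfu
lpodi

Derivation:
Hunk 1: at line 1 remove [qos,mel,yimnt] add [hvf,zhock,sotwh] -> 7 lines: hbguu hvf zhock sotwh djg yulfu lpodi
Hunk 2: at line 1 remove [zhock] add [sdhs,bymjb,fcq] -> 9 lines: hbguu hvf sdhs bymjb fcq sotwh djg yulfu lpodi
Hunk 3: at line 1 remove [sdhs,bymjb,fcq] add [kohex] -> 7 lines: hbguu hvf kohex sotwh djg yulfu lpodi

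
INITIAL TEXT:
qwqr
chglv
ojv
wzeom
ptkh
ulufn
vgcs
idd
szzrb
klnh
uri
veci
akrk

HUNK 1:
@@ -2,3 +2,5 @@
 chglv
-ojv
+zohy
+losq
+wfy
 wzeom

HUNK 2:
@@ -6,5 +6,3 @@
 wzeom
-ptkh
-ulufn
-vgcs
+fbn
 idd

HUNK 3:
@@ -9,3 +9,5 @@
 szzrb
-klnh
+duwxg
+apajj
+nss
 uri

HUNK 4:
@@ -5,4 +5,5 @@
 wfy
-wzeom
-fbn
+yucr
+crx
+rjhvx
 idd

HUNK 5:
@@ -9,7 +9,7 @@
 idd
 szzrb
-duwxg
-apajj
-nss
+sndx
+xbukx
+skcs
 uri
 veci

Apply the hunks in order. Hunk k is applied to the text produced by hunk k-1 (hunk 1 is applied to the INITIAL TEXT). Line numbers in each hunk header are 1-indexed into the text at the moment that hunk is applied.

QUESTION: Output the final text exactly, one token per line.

Hunk 1: at line 2 remove [ojv] add [zohy,losq,wfy] -> 15 lines: qwqr chglv zohy losq wfy wzeom ptkh ulufn vgcs idd szzrb klnh uri veci akrk
Hunk 2: at line 6 remove [ptkh,ulufn,vgcs] add [fbn] -> 13 lines: qwqr chglv zohy losq wfy wzeom fbn idd szzrb klnh uri veci akrk
Hunk 3: at line 9 remove [klnh] add [duwxg,apajj,nss] -> 15 lines: qwqr chglv zohy losq wfy wzeom fbn idd szzrb duwxg apajj nss uri veci akrk
Hunk 4: at line 5 remove [wzeom,fbn] add [yucr,crx,rjhvx] -> 16 lines: qwqr chglv zohy losq wfy yucr crx rjhvx idd szzrb duwxg apajj nss uri veci akrk
Hunk 5: at line 9 remove [duwxg,apajj,nss] add [sndx,xbukx,skcs] -> 16 lines: qwqr chglv zohy losq wfy yucr crx rjhvx idd szzrb sndx xbukx skcs uri veci akrk

Answer: qwqr
chglv
zohy
losq
wfy
yucr
crx
rjhvx
idd
szzrb
sndx
xbukx
skcs
uri
veci
akrk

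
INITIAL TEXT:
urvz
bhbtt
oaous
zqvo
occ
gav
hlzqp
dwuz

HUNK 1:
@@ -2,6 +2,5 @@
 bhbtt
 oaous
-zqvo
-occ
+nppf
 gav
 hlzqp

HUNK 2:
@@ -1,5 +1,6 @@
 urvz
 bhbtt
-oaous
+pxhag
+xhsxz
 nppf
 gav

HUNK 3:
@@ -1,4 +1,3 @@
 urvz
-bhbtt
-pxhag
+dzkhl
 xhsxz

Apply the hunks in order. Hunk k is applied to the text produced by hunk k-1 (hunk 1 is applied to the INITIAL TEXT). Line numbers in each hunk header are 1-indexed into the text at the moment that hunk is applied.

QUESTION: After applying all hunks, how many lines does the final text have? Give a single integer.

Answer: 7

Derivation:
Hunk 1: at line 2 remove [zqvo,occ] add [nppf] -> 7 lines: urvz bhbtt oaous nppf gav hlzqp dwuz
Hunk 2: at line 1 remove [oaous] add [pxhag,xhsxz] -> 8 lines: urvz bhbtt pxhag xhsxz nppf gav hlzqp dwuz
Hunk 3: at line 1 remove [bhbtt,pxhag] add [dzkhl] -> 7 lines: urvz dzkhl xhsxz nppf gav hlzqp dwuz
Final line count: 7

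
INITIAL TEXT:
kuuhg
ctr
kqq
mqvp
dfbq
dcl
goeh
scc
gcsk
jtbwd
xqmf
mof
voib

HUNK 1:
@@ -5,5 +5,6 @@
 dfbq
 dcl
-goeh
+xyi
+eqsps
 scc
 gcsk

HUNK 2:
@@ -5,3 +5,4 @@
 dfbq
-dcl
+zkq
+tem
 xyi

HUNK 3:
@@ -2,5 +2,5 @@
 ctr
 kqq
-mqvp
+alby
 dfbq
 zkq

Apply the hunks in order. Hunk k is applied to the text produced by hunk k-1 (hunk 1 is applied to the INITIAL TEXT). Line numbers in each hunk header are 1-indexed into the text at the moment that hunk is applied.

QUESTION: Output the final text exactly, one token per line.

Answer: kuuhg
ctr
kqq
alby
dfbq
zkq
tem
xyi
eqsps
scc
gcsk
jtbwd
xqmf
mof
voib

Derivation:
Hunk 1: at line 5 remove [goeh] add [xyi,eqsps] -> 14 lines: kuuhg ctr kqq mqvp dfbq dcl xyi eqsps scc gcsk jtbwd xqmf mof voib
Hunk 2: at line 5 remove [dcl] add [zkq,tem] -> 15 lines: kuuhg ctr kqq mqvp dfbq zkq tem xyi eqsps scc gcsk jtbwd xqmf mof voib
Hunk 3: at line 2 remove [mqvp] add [alby] -> 15 lines: kuuhg ctr kqq alby dfbq zkq tem xyi eqsps scc gcsk jtbwd xqmf mof voib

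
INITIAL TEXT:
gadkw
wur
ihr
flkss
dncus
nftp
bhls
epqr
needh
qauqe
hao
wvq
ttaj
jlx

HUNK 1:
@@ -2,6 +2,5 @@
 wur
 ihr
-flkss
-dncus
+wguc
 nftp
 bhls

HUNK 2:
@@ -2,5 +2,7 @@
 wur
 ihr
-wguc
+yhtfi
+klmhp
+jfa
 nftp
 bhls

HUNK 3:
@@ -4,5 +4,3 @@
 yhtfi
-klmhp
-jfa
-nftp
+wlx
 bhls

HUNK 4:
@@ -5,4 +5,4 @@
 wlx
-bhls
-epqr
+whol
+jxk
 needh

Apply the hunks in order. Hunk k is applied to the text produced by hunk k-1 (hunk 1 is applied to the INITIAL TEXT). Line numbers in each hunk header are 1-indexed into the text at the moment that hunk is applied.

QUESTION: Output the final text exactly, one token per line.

Answer: gadkw
wur
ihr
yhtfi
wlx
whol
jxk
needh
qauqe
hao
wvq
ttaj
jlx

Derivation:
Hunk 1: at line 2 remove [flkss,dncus] add [wguc] -> 13 lines: gadkw wur ihr wguc nftp bhls epqr needh qauqe hao wvq ttaj jlx
Hunk 2: at line 2 remove [wguc] add [yhtfi,klmhp,jfa] -> 15 lines: gadkw wur ihr yhtfi klmhp jfa nftp bhls epqr needh qauqe hao wvq ttaj jlx
Hunk 3: at line 4 remove [klmhp,jfa,nftp] add [wlx] -> 13 lines: gadkw wur ihr yhtfi wlx bhls epqr needh qauqe hao wvq ttaj jlx
Hunk 4: at line 5 remove [bhls,epqr] add [whol,jxk] -> 13 lines: gadkw wur ihr yhtfi wlx whol jxk needh qauqe hao wvq ttaj jlx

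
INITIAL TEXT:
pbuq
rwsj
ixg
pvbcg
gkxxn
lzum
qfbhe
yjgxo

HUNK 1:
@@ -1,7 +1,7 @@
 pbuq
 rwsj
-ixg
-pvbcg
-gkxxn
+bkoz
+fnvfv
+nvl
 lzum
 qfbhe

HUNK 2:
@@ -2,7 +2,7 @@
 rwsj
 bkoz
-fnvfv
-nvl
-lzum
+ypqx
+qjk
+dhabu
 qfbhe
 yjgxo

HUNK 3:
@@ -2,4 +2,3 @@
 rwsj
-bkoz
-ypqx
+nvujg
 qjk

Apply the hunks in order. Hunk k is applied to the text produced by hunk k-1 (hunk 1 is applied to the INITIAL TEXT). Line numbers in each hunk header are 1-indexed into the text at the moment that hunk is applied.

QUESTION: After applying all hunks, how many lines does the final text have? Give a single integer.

Hunk 1: at line 1 remove [ixg,pvbcg,gkxxn] add [bkoz,fnvfv,nvl] -> 8 lines: pbuq rwsj bkoz fnvfv nvl lzum qfbhe yjgxo
Hunk 2: at line 2 remove [fnvfv,nvl,lzum] add [ypqx,qjk,dhabu] -> 8 lines: pbuq rwsj bkoz ypqx qjk dhabu qfbhe yjgxo
Hunk 3: at line 2 remove [bkoz,ypqx] add [nvujg] -> 7 lines: pbuq rwsj nvujg qjk dhabu qfbhe yjgxo
Final line count: 7

Answer: 7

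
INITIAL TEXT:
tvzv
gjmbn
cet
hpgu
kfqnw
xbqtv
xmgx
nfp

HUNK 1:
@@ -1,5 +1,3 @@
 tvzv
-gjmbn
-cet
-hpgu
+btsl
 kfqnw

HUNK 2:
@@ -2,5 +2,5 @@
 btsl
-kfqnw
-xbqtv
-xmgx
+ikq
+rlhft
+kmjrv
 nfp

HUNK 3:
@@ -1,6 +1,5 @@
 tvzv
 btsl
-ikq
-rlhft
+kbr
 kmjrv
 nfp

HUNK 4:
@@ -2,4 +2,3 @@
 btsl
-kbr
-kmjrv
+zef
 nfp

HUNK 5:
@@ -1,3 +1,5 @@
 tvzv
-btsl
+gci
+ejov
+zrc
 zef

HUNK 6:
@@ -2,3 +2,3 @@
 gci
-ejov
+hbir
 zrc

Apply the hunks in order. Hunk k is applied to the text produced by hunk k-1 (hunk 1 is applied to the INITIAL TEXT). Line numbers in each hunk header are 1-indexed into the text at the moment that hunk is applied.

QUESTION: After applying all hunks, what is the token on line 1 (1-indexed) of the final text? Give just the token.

Answer: tvzv

Derivation:
Hunk 1: at line 1 remove [gjmbn,cet,hpgu] add [btsl] -> 6 lines: tvzv btsl kfqnw xbqtv xmgx nfp
Hunk 2: at line 2 remove [kfqnw,xbqtv,xmgx] add [ikq,rlhft,kmjrv] -> 6 lines: tvzv btsl ikq rlhft kmjrv nfp
Hunk 3: at line 1 remove [ikq,rlhft] add [kbr] -> 5 lines: tvzv btsl kbr kmjrv nfp
Hunk 4: at line 2 remove [kbr,kmjrv] add [zef] -> 4 lines: tvzv btsl zef nfp
Hunk 5: at line 1 remove [btsl] add [gci,ejov,zrc] -> 6 lines: tvzv gci ejov zrc zef nfp
Hunk 6: at line 2 remove [ejov] add [hbir] -> 6 lines: tvzv gci hbir zrc zef nfp
Final line 1: tvzv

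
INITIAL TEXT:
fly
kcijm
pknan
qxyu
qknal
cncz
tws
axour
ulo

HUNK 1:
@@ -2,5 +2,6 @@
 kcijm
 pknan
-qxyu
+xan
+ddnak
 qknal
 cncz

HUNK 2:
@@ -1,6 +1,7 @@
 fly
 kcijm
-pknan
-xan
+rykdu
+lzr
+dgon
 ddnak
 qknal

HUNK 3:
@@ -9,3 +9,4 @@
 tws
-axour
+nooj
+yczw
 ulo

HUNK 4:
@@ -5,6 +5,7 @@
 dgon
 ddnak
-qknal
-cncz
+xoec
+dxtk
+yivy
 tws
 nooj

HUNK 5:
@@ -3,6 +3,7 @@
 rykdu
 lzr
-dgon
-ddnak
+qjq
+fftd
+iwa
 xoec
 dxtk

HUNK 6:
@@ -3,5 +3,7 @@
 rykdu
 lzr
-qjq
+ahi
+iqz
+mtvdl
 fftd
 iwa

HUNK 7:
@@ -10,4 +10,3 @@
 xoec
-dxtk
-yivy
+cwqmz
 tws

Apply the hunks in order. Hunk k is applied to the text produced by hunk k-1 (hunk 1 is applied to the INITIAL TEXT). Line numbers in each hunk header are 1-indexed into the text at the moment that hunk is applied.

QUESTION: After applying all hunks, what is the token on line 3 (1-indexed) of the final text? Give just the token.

Hunk 1: at line 2 remove [qxyu] add [xan,ddnak] -> 10 lines: fly kcijm pknan xan ddnak qknal cncz tws axour ulo
Hunk 2: at line 1 remove [pknan,xan] add [rykdu,lzr,dgon] -> 11 lines: fly kcijm rykdu lzr dgon ddnak qknal cncz tws axour ulo
Hunk 3: at line 9 remove [axour] add [nooj,yczw] -> 12 lines: fly kcijm rykdu lzr dgon ddnak qknal cncz tws nooj yczw ulo
Hunk 4: at line 5 remove [qknal,cncz] add [xoec,dxtk,yivy] -> 13 lines: fly kcijm rykdu lzr dgon ddnak xoec dxtk yivy tws nooj yczw ulo
Hunk 5: at line 3 remove [dgon,ddnak] add [qjq,fftd,iwa] -> 14 lines: fly kcijm rykdu lzr qjq fftd iwa xoec dxtk yivy tws nooj yczw ulo
Hunk 6: at line 3 remove [qjq] add [ahi,iqz,mtvdl] -> 16 lines: fly kcijm rykdu lzr ahi iqz mtvdl fftd iwa xoec dxtk yivy tws nooj yczw ulo
Hunk 7: at line 10 remove [dxtk,yivy] add [cwqmz] -> 15 lines: fly kcijm rykdu lzr ahi iqz mtvdl fftd iwa xoec cwqmz tws nooj yczw ulo
Final line 3: rykdu

Answer: rykdu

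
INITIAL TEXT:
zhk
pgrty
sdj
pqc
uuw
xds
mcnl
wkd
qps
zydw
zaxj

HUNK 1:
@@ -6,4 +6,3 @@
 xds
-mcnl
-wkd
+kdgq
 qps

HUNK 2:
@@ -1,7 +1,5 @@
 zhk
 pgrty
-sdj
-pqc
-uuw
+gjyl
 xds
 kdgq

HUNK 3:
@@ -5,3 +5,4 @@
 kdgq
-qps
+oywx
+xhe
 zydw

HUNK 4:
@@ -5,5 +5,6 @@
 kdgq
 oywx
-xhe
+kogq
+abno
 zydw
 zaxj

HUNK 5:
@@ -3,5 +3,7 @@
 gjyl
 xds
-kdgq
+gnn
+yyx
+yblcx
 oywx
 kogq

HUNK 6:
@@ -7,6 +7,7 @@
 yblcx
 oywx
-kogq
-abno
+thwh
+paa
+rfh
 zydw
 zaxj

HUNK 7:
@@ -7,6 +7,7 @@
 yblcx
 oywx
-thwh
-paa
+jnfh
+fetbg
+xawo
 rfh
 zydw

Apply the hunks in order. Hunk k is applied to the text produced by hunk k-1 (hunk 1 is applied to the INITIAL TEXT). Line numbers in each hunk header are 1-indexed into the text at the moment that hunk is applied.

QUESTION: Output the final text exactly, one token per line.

Hunk 1: at line 6 remove [mcnl,wkd] add [kdgq] -> 10 lines: zhk pgrty sdj pqc uuw xds kdgq qps zydw zaxj
Hunk 2: at line 1 remove [sdj,pqc,uuw] add [gjyl] -> 8 lines: zhk pgrty gjyl xds kdgq qps zydw zaxj
Hunk 3: at line 5 remove [qps] add [oywx,xhe] -> 9 lines: zhk pgrty gjyl xds kdgq oywx xhe zydw zaxj
Hunk 4: at line 5 remove [xhe] add [kogq,abno] -> 10 lines: zhk pgrty gjyl xds kdgq oywx kogq abno zydw zaxj
Hunk 5: at line 3 remove [kdgq] add [gnn,yyx,yblcx] -> 12 lines: zhk pgrty gjyl xds gnn yyx yblcx oywx kogq abno zydw zaxj
Hunk 6: at line 7 remove [kogq,abno] add [thwh,paa,rfh] -> 13 lines: zhk pgrty gjyl xds gnn yyx yblcx oywx thwh paa rfh zydw zaxj
Hunk 7: at line 7 remove [thwh,paa] add [jnfh,fetbg,xawo] -> 14 lines: zhk pgrty gjyl xds gnn yyx yblcx oywx jnfh fetbg xawo rfh zydw zaxj

Answer: zhk
pgrty
gjyl
xds
gnn
yyx
yblcx
oywx
jnfh
fetbg
xawo
rfh
zydw
zaxj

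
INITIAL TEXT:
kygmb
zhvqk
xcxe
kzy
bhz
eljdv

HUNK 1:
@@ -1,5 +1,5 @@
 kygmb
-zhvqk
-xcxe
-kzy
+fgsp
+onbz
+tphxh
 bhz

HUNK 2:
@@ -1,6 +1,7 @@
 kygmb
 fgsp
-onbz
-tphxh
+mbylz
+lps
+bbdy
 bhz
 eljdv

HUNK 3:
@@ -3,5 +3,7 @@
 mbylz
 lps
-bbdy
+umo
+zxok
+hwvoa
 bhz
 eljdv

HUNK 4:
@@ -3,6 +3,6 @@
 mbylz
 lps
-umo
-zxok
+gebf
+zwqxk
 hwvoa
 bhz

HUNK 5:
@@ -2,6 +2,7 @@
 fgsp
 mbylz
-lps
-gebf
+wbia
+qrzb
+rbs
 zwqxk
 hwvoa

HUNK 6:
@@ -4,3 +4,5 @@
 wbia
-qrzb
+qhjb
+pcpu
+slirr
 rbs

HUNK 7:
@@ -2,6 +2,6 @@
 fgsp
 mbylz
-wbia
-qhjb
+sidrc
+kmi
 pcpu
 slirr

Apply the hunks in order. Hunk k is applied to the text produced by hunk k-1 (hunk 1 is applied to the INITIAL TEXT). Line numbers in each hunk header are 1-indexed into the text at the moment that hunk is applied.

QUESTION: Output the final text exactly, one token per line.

Hunk 1: at line 1 remove [zhvqk,xcxe,kzy] add [fgsp,onbz,tphxh] -> 6 lines: kygmb fgsp onbz tphxh bhz eljdv
Hunk 2: at line 1 remove [onbz,tphxh] add [mbylz,lps,bbdy] -> 7 lines: kygmb fgsp mbylz lps bbdy bhz eljdv
Hunk 3: at line 3 remove [bbdy] add [umo,zxok,hwvoa] -> 9 lines: kygmb fgsp mbylz lps umo zxok hwvoa bhz eljdv
Hunk 4: at line 3 remove [umo,zxok] add [gebf,zwqxk] -> 9 lines: kygmb fgsp mbylz lps gebf zwqxk hwvoa bhz eljdv
Hunk 5: at line 2 remove [lps,gebf] add [wbia,qrzb,rbs] -> 10 lines: kygmb fgsp mbylz wbia qrzb rbs zwqxk hwvoa bhz eljdv
Hunk 6: at line 4 remove [qrzb] add [qhjb,pcpu,slirr] -> 12 lines: kygmb fgsp mbylz wbia qhjb pcpu slirr rbs zwqxk hwvoa bhz eljdv
Hunk 7: at line 2 remove [wbia,qhjb] add [sidrc,kmi] -> 12 lines: kygmb fgsp mbylz sidrc kmi pcpu slirr rbs zwqxk hwvoa bhz eljdv

Answer: kygmb
fgsp
mbylz
sidrc
kmi
pcpu
slirr
rbs
zwqxk
hwvoa
bhz
eljdv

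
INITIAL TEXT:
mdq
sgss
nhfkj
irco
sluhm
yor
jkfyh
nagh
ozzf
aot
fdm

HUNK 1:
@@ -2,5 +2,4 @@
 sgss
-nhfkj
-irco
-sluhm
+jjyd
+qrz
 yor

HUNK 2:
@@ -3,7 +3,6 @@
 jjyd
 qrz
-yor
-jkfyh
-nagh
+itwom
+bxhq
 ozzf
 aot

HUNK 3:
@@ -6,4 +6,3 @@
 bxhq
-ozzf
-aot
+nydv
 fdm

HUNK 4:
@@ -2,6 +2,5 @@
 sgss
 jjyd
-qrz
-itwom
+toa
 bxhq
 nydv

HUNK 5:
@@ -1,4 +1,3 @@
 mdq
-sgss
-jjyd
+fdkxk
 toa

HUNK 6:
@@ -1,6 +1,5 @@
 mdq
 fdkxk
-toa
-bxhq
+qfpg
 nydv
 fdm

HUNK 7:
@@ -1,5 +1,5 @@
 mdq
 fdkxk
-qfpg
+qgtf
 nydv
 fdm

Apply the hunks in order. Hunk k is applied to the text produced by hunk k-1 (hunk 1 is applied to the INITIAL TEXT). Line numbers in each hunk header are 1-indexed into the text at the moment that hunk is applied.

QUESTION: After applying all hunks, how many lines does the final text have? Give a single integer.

Hunk 1: at line 2 remove [nhfkj,irco,sluhm] add [jjyd,qrz] -> 10 lines: mdq sgss jjyd qrz yor jkfyh nagh ozzf aot fdm
Hunk 2: at line 3 remove [yor,jkfyh,nagh] add [itwom,bxhq] -> 9 lines: mdq sgss jjyd qrz itwom bxhq ozzf aot fdm
Hunk 3: at line 6 remove [ozzf,aot] add [nydv] -> 8 lines: mdq sgss jjyd qrz itwom bxhq nydv fdm
Hunk 4: at line 2 remove [qrz,itwom] add [toa] -> 7 lines: mdq sgss jjyd toa bxhq nydv fdm
Hunk 5: at line 1 remove [sgss,jjyd] add [fdkxk] -> 6 lines: mdq fdkxk toa bxhq nydv fdm
Hunk 6: at line 1 remove [toa,bxhq] add [qfpg] -> 5 lines: mdq fdkxk qfpg nydv fdm
Hunk 7: at line 1 remove [qfpg] add [qgtf] -> 5 lines: mdq fdkxk qgtf nydv fdm
Final line count: 5

Answer: 5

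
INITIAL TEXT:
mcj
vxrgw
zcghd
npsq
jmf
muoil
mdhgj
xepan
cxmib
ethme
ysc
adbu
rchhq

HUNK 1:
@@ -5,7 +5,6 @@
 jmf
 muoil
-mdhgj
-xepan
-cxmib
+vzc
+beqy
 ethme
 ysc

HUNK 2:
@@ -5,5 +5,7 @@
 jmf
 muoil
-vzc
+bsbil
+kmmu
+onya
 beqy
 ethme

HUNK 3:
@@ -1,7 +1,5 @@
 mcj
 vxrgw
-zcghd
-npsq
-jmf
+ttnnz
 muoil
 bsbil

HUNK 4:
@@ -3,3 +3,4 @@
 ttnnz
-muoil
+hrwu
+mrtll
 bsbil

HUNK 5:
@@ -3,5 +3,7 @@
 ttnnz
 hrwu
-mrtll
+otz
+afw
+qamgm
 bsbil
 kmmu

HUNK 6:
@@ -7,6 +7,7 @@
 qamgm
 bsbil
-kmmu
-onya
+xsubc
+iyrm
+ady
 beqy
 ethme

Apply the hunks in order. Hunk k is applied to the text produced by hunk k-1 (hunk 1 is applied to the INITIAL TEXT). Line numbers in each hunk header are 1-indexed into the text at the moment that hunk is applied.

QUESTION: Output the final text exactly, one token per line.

Hunk 1: at line 5 remove [mdhgj,xepan,cxmib] add [vzc,beqy] -> 12 lines: mcj vxrgw zcghd npsq jmf muoil vzc beqy ethme ysc adbu rchhq
Hunk 2: at line 5 remove [vzc] add [bsbil,kmmu,onya] -> 14 lines: mcj vxrgw zcghd npsq jmf muoil bsbil kmmu onya beqy ethme ysc adbu rchhq
Hunk 3: at line 1 remove [zcghd,npsq,jmf] add [ttnnz] -> 12 lines: mcj vxrgw ttnnz muoil bsbil kmmu onya beqy ethme ysc adbu rchhq
Hunk 4: at line 3 remove [muoil] add [hrwu,mrtll] -> 13 lines: mcj vxrgw ttnnz hrwu mrtll bsbil kmmu onya beqy ethme ysc adbu rchhq
Hunk 5: at line 3 remove [mrtll] add [otz,afw,qamgm] -> 15 lines: mcj vxrgw ttnnz hrwu otz afw qamgm bsbil kmmu onya beqy ethme ysc adbu rchhq
Hunk 6: at line 7 remove [kmmu,onya] add [xsubc,iyrm,ady] -> 16 lines: mcj vxrgw ttnnz hrwu otz afw qamgm bsbil xsubc iyrm ady beqy ethme ysc adbu rchhq

Answer: mcj
vxrgw
ttnnz
hrwu
otz
afw
qamgm
bsbil
xsubc
iyrm
ady
beqy
ethme
ysc
adbu
rchhq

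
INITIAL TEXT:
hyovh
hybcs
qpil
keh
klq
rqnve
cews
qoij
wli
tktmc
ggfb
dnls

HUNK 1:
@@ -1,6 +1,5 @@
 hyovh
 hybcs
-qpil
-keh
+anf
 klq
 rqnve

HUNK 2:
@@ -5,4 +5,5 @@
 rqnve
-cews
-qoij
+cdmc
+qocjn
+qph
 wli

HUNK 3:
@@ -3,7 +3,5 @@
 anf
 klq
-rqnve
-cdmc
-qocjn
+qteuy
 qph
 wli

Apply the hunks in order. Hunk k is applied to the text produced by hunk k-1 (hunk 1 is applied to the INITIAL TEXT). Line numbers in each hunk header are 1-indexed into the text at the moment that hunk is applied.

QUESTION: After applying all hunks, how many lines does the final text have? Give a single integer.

Hunk 1: at line 1 remove [qpil,keh] add [anf] -> 11 lines: hyovh hybcs anf klq rqnve cews qoij wli tktmc ggfb dnls
Hunk 2: at line 5 remove [cews,qoij] add [cdmc,qocjn,qph] -> 12 lines: hyovh hybcs anf klq rqnve cdmc qocjn qph wli tktmc ggfb dnls
Hunk 3: at line 3 remove [rqnve,cdmc,qocjn] add [qteuy] -> 10 lines: hyovh hybcs anf klq qteuy qph wli tktmc ggfb dnls
Final line count: 10

Answer: 10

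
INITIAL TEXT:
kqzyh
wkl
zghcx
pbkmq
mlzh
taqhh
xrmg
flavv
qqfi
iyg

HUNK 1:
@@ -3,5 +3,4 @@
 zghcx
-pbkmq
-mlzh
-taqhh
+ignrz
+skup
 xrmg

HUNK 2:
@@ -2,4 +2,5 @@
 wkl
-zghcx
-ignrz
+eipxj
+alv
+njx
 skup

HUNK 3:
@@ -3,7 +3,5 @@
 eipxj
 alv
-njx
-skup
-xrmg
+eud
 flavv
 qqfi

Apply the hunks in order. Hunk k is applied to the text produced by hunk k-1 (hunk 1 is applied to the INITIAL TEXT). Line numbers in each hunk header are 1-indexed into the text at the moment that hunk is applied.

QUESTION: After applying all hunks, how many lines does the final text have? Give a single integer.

Answer: 8

Derivation:
Hunk 1: at line 3 remove [pbkmq,mlzh,taqhh] add [ignrz,skup] -> 9 lines: kqzyh wkl zghcx ignrz skup xrmg flavv qqfi iyg
Hunk 2: at line 2 remove [zghcx,ignrz] add [eipxj,alv,njx] -> 10 lines: kqzyh wkl eipxj alv njx skup xrmg flavv qqfi iyg
Hunk 3: at line 3 remove [njx,skup,xrmg] add [eud] -> 8 lines: kqzyh wkl eipxj alv eud flavv qqfi iyg
Final line count: 8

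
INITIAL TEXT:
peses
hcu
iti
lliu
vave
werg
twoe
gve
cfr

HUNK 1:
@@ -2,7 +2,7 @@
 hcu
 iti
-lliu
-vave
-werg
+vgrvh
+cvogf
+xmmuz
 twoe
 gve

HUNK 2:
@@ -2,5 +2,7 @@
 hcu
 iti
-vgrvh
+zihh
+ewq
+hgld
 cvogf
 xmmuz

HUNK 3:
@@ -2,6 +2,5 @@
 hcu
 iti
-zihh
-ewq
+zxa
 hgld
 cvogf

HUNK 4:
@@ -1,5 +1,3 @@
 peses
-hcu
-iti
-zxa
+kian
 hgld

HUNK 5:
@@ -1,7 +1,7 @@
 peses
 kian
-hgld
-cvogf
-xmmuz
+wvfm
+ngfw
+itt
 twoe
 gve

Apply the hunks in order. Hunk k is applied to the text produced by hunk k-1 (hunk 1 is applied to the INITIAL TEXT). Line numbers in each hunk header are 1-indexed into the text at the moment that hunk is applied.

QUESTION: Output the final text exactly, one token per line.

Answer: peses
kian
wvfm
ngfw
itt
twoe
gve
cfr

Derivation:
Hunk 1: at line 2 remove [lliu,vave,werg] add [vgrvh,cvogf,xmmuz] -> 9 lines: peses hcu iti vgrvh cvogf xmmuz twoe gve cfr
Hunk 2: at line 2 remove [vgrvh] add [zihh,ewq,hgld] -> 11 lines: peses hcu iti zihh ewq hgld cvogf xmmuz twoe gve cfr
Hunk 3: at line 2 remove [zihh,ewq] add [zxa] -> 10 lines: peses hcu iti zxa hgld cvogf xmmuz twoe gve cfr
Hunk 4: at line 1 remove [hcu,iti,zxa] add [kian] -> 8 lines: peses kian hgld cvogf xmmuz twoe gve cfr
Hunk 5: at line 1 remove [hgld,cvogf,xmmuz] add [wvfm,ngfw,itt] -> 8 lines: peses kian wvfm ngfw itt twoe gve cfr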